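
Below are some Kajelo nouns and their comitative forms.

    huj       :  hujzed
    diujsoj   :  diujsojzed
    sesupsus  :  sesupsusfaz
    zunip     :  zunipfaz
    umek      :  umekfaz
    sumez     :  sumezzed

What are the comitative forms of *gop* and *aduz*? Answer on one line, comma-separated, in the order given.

gopfaz, aduzzed

The suffix is conditioned by the final consonant: -faz when the stem ends in a voiceless consonant (*sesupsus*, *zunip*, *umek*); -zed when the stem ends in a voiced consonant (*huj*, *diujsoj*, *sumez*).
Since the final consonant of *gop* is /p/ (voiceless), it takes -faz, giving *gopfaz*.
Since the final consonant of *aduz* is /z/ (voiced), it takes -zed, giving *aduzzed*.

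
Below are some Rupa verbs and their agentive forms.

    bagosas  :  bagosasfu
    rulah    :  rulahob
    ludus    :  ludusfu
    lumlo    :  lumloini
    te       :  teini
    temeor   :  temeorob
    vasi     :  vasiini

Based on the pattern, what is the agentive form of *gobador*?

The suffix is conditioned by the final sound: -fu when the stem ends in a sibilant (*bagosas*, *ludus*); -ob when the stem ends in a non-sibilant consonant (*rulah*, *temeor*); -ini when the stem ends in a vowel (*lumlo*, *te*, *vasi*).
*gobador*: final sound = /r/, a non-sibilant consonant → -ob → *gobadorob*.

gobadorob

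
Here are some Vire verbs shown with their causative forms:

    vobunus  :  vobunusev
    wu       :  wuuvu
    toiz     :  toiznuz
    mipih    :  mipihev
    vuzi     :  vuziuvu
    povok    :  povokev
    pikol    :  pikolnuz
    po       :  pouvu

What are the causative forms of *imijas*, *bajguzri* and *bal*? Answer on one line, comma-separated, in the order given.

imijasev, bajguzriuvu, balnuz

The pattern is voicing of the final sound: -ev when the stem ends in a voiceless consonant (*vobunus*, *mipih*, *povok*); -nuz when the stem ends in a voiced consonant (*toiz*, *pikol*); -uvu when the stem ends in a vowel (*wu*, *vuzi*, *po*).
The final sound of *imijas* is /s/, which is a voiceless consonant, so the suffix is -ev, giving *imijasev*.
*bajguzri*: final sound = /i/, a vowel → -uvu → *bajguzriuvu*.
The final sound of *bal* is /l/, which is a voiced consonant, so the suffix is -nuz, giving *balnuz*.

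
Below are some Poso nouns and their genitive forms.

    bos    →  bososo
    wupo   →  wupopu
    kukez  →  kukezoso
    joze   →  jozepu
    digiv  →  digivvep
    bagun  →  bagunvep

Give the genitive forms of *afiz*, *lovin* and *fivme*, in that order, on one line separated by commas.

The suffix is conditioned by the final sound: -oso when the stem ends in a sibilant (*bos*, *kukez*); -vep when the stem ends in a non-sibilant consonant (*digiv*, *bagun*); -pu when the stem ends in a vowel (*wupo*, *joze*).
*afiz*: final sound = /z/, a sibilant → -oso → *afizoso*.
Since the final sound of *lovin* is /n/ (a non-sibilant consonant), it takes -vep, giving *lovinvep*.
Since the final sound of *fivme* is /e/ (a vowel), it takes -pu, giving *fivmepu*.

afizoso, lovinvep, fivmepu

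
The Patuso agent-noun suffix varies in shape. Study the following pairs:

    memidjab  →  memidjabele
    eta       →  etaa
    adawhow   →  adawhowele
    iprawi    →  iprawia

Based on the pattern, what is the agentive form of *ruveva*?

The pattern is consonant vs. vowel: -ele when the stem ends in a consonant (*memidjab*, *adawhow*); -a when the stem ends in a vowel (*eta*, *iprawi*).
Since the final sound of *ruveva* is /a/ (a vowel), it takes -a, giving *ruvevaa*.

ruvevaa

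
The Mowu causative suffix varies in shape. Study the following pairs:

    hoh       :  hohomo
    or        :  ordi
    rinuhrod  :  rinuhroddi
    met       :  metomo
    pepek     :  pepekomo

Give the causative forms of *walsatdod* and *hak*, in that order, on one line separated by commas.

The suffix is conditioned by the final consonant: -omo when the stem ends in a voiceless consonant (*hoh*, *met*, *pepek*); -di when the stem ends in a voiced consonant (*or*, *rinuhrod*).
*walsatdod* — final consonant /d/ (voiced) → -di → *walsatdoddi*.
*hak* — final consonant /k/ (voiceless) → -omo → *hakomo*.

walsatdoddi, hakomo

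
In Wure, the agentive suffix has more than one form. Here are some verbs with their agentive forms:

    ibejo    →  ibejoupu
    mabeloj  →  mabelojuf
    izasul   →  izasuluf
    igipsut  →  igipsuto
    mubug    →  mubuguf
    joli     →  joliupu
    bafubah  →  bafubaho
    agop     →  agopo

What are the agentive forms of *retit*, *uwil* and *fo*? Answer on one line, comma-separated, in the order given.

The pattern is voicing of the final sound: -o when the stem ends in a voiceless consonant (*igipsut*, *bafubah*, *agop*); -uf when the stem ends in a voiced consonant (*mabeloj*, *izasul*, *mubug*); -upu when the stem ends in a vowel (*ibejo*, *joli*).
Since the final sound of *retit* is /t/ (a voiceless consonant), it takes -o, giving *retito*.
*uwil*: final sound = /l/, a voiced consonant → -uf → *uwiluf*.
*fo*: final sound = /o/, a vowel → -upu → *foupu*.

retito, uwiluf, foupu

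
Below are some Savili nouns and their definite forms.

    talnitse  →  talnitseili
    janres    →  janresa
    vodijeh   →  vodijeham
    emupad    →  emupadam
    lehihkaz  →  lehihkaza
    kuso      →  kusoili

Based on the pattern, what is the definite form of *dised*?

The pattern is sibilance of the final sound: -a when the stem ends in a sibilant (*janres*, *lehihkaz*); -am when the stem ends in a non-sibilant consonant (*vodijeh*, *emupad*); -ili when the stem ends in a vowel (*talnitse*, *kuso*).
*dised*: final sound = /d/, a non-sibilant consonant → -am → *disedam*.

disedam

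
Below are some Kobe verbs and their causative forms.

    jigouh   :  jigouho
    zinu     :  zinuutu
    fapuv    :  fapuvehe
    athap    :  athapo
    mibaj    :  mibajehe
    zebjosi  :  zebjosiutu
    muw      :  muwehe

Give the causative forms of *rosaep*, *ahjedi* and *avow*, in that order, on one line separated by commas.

rosaepo, ahjediutu, avowehe

The suffix is conditioned by the final sound: -o when the stem ends in a voiceless consonant (*jigouh*, *athap*); -ehe when the stem ends in a voiced consonant (*fapuv*, *mibaj*, *muw*); -utu when the stem ends in a vowel (*zinu*, *zebjosi*).
Since the final sound of *rosaep* is /p/ (a voiceless consonant), it takes -o, giving *rosaepo*.
*ahjedi*: final sound = /i/, a vowel → -utu → *ahjediutu*.
*avow* — final sound /w/ (a voiced consonant) → -ehe → *avowehe*.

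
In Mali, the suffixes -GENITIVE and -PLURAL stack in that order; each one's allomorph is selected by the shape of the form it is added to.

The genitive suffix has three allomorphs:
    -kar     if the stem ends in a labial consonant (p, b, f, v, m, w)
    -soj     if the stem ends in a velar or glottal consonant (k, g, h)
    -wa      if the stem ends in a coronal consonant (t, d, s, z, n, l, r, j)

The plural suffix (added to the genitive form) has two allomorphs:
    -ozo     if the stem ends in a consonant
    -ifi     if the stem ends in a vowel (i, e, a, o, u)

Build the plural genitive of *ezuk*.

The final consonant of *ezuk* is /k/, which is velar/glottal, so the genitive suffix is -soj, giving *ezuksoj*.
The genitive form *ezuksoj*: final sound = /j/, a consonant → -ozo → *ezuksojozo*.

ezuksojozo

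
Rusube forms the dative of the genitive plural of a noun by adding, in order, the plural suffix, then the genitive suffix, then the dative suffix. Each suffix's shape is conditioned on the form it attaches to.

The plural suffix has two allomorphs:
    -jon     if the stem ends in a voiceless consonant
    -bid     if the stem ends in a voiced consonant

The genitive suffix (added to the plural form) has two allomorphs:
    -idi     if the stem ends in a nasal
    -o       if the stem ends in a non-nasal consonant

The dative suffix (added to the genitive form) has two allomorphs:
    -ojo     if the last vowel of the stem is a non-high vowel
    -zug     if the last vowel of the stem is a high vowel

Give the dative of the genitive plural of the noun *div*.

divbidoojo

*div* — final consonant /v/ (voiced) → -bid → *divbid*.
The final consonant of the plural form *divbid* is /d/, which is non-nasal, so the genitive suffix is -o, giving *divbido*.
The genitive form *divbido*: last vowel = /o/, a non-high vowel → -ojo → *divbidoojo*.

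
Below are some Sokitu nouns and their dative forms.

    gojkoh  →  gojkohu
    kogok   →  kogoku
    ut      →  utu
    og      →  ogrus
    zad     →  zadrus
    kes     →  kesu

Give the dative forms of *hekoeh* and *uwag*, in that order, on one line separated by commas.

The suffix is conditioned by the final consonant: -u when the stem ends in a voiceless consonant (*gojkoh*, *kogok*, *ut*, *kes*); -rus when the stem ends in a voiced consonant (*og*, *zad*).
*hekoeh*: final consonant = /h/, voiceless → -u → *hekoehu*.
*uwag* — final consonant /g/ (voiced) → -rus → *uwagrus*.

hekoehu, uwagrus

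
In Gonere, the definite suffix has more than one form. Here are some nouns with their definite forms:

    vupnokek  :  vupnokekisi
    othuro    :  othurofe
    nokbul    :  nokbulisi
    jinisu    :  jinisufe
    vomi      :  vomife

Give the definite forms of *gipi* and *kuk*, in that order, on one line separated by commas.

gipife, kukisi

The alternation tracks the final sound of the stem — -isi when the stem ends in a consonant (*vupnokek*, *nokbul*); -fe when the stem ends in a vowel (*othuro*, *jinisu*, *vomi*).
*gipi*: final sound = /i/, a vowel → -fe → *gipife*.
The final sound of *kuk* is /k/, which is a consonant, so the suffix is -isi, giving *kukisi*.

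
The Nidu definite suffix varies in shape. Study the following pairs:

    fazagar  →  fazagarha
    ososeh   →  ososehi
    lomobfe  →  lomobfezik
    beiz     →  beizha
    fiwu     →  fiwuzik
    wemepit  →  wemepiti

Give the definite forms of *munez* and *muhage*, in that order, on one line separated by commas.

munezha, muhagezik

Looking at the final sound of each stem: -i when the stem ends in a voiceless consonant (*ososeh*, *wemepit*); -ha when the stem ends in a voiced consonant (*fazagar*, *beiz*); -zik when the stem ends in a vowel (*lomobfe*, *fiwu*).
*munez* — final sound /z/ (a voiced consonant) → -ha → *munezha*.
Since the final sound of *muhage* is /e/ (a vowel), it takes -zik, giving *muhagezik*.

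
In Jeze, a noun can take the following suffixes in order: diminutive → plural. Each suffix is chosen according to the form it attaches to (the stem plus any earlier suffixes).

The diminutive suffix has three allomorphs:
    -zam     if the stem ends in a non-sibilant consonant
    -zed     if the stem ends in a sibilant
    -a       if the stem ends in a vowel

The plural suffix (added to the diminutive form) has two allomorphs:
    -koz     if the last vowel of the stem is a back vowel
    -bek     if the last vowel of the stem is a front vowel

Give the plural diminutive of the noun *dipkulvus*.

dipkulvuszedbek

*dipkulvus* — final sound /s/ (a sibilant) → -zed → *dipkulvuszed*.
The diminutive form *dipkulvuszed* — last vowel /e/ (a front vowel) → -bek → *dipkulvuszedbek*.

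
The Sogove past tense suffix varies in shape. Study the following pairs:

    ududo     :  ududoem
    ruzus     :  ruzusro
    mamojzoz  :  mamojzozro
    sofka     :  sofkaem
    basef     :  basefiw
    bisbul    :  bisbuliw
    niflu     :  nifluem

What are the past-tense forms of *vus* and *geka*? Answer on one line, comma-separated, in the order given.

vusro, gekaem

The suffix is conditioned by the final sound: -ro when the stem ends in a sibilant (*ruzus*, *mamojzoz*); -iw when the stem ends in a non-sibilant consonant (*basef*, *bisbul*); -em when the stem ends in a vowel (*ududo*, *sofka*, *niflu*).
*vus*: final sound = /s/, a sibilant → -ro → *vusro*.
*geka* — final sound /a/ (a vowel) → -em → *gekaem*.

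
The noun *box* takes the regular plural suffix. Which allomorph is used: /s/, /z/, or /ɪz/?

The stem *box* ends in a sibilant (/s, z, ʃ, ʒ, tʃ, dʒ/).
The plural suffix surfaces as /ɪz/ after sibilants, /s/ after other voiceless consonants, and /z/ after other voiced sounds.
So the plural -s on *box* is pronounced /ɪz/.

/ɪz/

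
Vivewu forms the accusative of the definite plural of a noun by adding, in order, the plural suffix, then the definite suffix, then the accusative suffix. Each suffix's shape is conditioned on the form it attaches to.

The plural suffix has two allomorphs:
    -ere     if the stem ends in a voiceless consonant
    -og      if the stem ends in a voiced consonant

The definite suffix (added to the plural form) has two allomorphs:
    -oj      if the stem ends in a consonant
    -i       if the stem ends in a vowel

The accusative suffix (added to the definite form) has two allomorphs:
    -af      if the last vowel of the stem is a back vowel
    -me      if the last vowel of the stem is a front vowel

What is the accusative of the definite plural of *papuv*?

papuvogojaf

*papuv* — final consonant /v/ (voiced) → -og → *papuvog*.
The plural form *papuvog* — final sound /g/ (a consonant) → -oj → *papuvogoj*.
The last vowel of the definite form *papuvogoj* is /o/, which is a back vowel, so the accusative suffix is -af, giving *papuvogojaf*.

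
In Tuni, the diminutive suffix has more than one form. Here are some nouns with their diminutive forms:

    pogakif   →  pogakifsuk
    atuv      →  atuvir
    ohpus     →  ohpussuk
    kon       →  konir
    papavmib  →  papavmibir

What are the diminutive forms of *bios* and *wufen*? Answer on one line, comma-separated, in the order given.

Looking at the final consonant of each stem: -suk when the stem ends in a voiceless consonant (*pogakif*, *ohpus*); -ir when the stem ends in a voiced consonant (*atuv*, *kon*, *papavmib*).
*bios*: final consonant = /s/, voiceless → -suk → *biossuk*.
*wufen*: final consonant = /n/, voiced → -ir → *wufenir*.

biossuk, wufenir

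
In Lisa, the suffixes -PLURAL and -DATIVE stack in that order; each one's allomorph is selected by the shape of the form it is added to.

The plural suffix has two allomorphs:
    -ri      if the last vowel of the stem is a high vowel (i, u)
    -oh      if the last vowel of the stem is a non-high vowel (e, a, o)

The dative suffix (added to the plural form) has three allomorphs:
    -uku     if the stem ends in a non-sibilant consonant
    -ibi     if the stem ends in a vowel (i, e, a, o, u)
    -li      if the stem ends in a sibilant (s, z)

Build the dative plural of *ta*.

*ta*: last vowel = /a/, a non-high vowel → -oh → *taoh*.
The plural form *taoh* — final sound /h/ (a non-sibilant consonant) → -uku → *taohuku*.

taohuku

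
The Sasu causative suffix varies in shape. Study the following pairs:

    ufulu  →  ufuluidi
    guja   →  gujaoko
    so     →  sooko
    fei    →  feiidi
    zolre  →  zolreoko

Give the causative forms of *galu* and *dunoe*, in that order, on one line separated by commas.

Looking at the last vowel of each stem: -idi when the last vowel of the stem is a high vowel (*ufulu*, *fei*); -oko when the last vowel of the stem is a non-high vowel (*guja*, *so*, *zolre*).
*galu*: last vowel = /u/, a high vowel → -idi → *galuidi*.
Since the last vowel of *dunoe* is /e/ (a non-high vowel), it takes -oko, giving *dunoeoko*.

galuidi, dunoeoko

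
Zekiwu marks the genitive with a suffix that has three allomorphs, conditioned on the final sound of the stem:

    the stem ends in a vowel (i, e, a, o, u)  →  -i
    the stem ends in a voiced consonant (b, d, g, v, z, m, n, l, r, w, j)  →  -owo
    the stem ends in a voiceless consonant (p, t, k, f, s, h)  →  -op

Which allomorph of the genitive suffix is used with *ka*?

-i

*ka*: final sound = /a/, a vowel → -i.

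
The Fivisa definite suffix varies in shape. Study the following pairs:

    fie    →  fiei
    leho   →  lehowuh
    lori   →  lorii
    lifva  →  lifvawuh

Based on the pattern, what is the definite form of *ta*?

tawuh

Looking at the last vowel of each stem: -i when the last vowel of the stem is a front vowel (*fie*, *lori*); -wuh when the last vowel of the stem is a back vowel (*leho*, *lifva*).
*ta* — last vowel /a/ (a back vowel) → -wuh → *tawuh*.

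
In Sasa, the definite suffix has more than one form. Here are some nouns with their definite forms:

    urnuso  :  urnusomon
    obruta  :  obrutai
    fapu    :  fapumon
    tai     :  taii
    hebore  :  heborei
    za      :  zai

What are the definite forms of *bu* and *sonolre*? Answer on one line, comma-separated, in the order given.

bumon, sonolrei

Looking at the last vowel of each stem: -mon when the last vowel of the stem is a rounded vowel (*urnuso*, *fapu*); -i when the last vowel of the stem is an unrounded vowel (*obruta*, *tai*, *hebore*, *za*).
*bu*: last vowel = /u/, a rounded vowel → -mon → *bumon*.
*sonolre*: last vowel = /e/, an unrounded vowel → -i → *sonolrei*.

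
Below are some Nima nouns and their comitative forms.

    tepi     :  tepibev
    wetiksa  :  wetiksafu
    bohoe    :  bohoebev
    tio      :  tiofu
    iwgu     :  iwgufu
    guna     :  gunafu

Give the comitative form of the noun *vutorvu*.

vutorvufu

Looking at the last vowel of each stem: -bev when the last vowel of the stem is a front vowel (*tepi*, *bohoe*); -fu when the last vowel of the stem is a back vowel (*wetiksa*, *tio*, *iwgu*, *guna*).
Since the last vowel of *vutorvu* is /u/ (a back vowel), it takes -fu, giving *vutorvufu*.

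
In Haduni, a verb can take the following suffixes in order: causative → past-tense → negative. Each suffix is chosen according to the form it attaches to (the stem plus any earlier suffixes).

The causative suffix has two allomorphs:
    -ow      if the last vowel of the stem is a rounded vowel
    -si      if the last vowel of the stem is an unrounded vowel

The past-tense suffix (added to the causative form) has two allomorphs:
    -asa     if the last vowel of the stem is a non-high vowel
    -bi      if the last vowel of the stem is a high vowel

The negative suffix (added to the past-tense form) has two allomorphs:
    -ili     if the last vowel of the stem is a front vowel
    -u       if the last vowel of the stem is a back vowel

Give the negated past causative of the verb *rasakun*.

Since the last vowel of *rasakun* is /u/ (a rounded vowel), it takes -ow, giving *rasakunow*.
The causative form *rasakunow*: last vowel = /o/, a non-high vowel → -asa → *rasakunowasa*.
The past-tense form *rasakunowasa* — last vowel /a/ (a back vowel) → -u → *rasakunowasau*.

rasakunowasau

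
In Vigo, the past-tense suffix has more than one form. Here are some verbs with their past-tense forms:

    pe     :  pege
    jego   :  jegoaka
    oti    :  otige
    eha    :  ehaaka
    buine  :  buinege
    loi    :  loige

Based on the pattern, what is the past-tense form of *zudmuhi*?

Looking at the last vowel of each stem: -ge when the last vowel of the stem is a front vowel (*pe*, *oti*, *buine*, *loi*); -aka when the last vowel of the stem is a back vowel (*jego*, *eha*).
The last vowel of *zudmuhi* is /i/, which is a front vowel, so the suffix is -ge, giving *zudmuhige*.

zudmuhige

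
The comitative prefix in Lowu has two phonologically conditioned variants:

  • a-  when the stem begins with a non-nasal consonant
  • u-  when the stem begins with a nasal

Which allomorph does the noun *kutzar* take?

a-

The first consonant of *kutzar* is /k/, which is non-nasal, so the prefix is a-.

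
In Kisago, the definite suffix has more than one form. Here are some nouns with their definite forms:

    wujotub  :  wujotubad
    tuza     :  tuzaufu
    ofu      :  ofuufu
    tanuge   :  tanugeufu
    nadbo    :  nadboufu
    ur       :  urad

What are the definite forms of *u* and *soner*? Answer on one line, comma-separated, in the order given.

uufu, sonerad

The suffix is conditioned by the final sound: -ad when the stem ends in a consonant (*wujotub*, *ur*); -ufu when the stem ends in a vowel (*tuza*, *ofu*, *tanuge*, *nadbo*).
The final sound of *u* is /u/, which is a vowel, so the suffix is -ufu, giving *uufu*.
Since the final sound of *soner* is /r/ (a consonant), it takes -ad, giving *sonerad*.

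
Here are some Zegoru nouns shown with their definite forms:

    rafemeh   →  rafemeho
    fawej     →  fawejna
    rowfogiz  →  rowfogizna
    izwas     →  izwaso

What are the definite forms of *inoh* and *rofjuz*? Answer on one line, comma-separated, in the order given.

inoho, rofjuzna

The pattern is voicing of the final consonant: -o when the stem ends in a voiceless consonant (*rafemeh*, *izwas*); -na when the stem ends in a voiced consonant (*fawej*, *rowfogiz*).
The final consonant of *inoh* is /h/, which is voiceless, so the suffix is -o, giving *inoho*.
The final consonant of *rofjuz* is /z/, which is voiced, so the suffix is -na, giving *rofjuzna*.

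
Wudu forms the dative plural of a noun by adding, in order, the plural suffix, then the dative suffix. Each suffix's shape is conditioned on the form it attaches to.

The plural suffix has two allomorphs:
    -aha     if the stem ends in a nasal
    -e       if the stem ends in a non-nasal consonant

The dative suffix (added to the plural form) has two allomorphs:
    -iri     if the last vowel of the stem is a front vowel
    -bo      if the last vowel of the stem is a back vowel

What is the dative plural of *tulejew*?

tulejeweiri

Since the final consonant of *tulejew* is /w/ (non-nasal), it takes -e, giving *tulejewe*.
Since the last vowel of the plural form *tulejewe* is /e/ (a front vowel), it takes -iri, giving *tulejeweiri*.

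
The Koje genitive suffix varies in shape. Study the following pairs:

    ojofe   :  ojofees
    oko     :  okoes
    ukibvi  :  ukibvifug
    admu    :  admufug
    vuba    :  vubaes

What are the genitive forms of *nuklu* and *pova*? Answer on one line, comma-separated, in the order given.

Looking at the last vowel of each stem: -fug when the last vowel of the stem is a high vowel (*ukibvi*, *admu*); -es when the last vowel of the stem is a non-high vowel (*ojofe*, *oko*, *vuba*).
Since the last vowel of *nuklu* is /u/ (a high vowel), it takes -fug, giving *nuklufug*.
The last vowel of *pova* is /a/, which is a non-high vowel, so the suffix is -es, giving *povaes*.

nuklufug, povaes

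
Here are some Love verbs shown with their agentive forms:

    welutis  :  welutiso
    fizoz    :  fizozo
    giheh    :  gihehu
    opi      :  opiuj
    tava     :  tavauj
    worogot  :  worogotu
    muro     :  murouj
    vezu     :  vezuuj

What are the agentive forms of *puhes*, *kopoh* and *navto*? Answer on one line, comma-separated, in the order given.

puheso, kopohu, navtouj

The alternation tracks the final sound of the stem — -o when the stem ends in a sibilant (*welutis*, *fizoz*); -u when the stem ends in a non-sibilant consonant (*giheh*, *worogot*); -uj when the stem ends in a vowel (*opi*, *tava*, *muro*, *vezu*).
*puhes*: final sound = /s/, a sibilant → -o → *puheso*.
*kopoh*: final sound = /h/, a non-sibilant consonant → -u → *kopohu*.
The final sound of *navto* is /o/, which is a vowel, so the suffix is -uj, giving *navtouj*.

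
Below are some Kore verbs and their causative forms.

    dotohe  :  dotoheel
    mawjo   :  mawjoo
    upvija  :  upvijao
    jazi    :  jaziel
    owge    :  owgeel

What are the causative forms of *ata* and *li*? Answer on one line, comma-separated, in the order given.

The pattern is front/back vowel harmony: -el when the last vowel of the stem is a front vowel (*dotohe*, *jazi*, *owge*); -o when the last vowel of the stem is a back vowel (*mawjo*, *upvija*).
The last vowel of *ata* is /a/, which is a back vowel, so the suffix is -o, giving *atao*.
Since the last vowel of *li* is /i/ (a front vowel), it takes -el, giving *liel*.

atao, liel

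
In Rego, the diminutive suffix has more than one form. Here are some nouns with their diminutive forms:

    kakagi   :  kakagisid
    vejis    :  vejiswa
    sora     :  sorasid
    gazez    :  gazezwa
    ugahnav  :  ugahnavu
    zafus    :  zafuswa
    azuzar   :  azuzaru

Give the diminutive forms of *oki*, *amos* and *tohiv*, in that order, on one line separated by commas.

okisid, amoswa, tohivu

The pattern is sibilance of the final sound: -wa when the stem ends in a sibilant (*vejis*, *gazez*, *zafus*); -u when the stem ends in a non-sibilant consonant (*ugahnav*, *azuzar*); -sid when the stem ends in a vowel (*kakagi*, *sora*).
Since the final sound of *oki* is /i/ (a vowel), it takes -sid, giving *okisid*.
Since the final sound of *amos* is /s/ (a sibilant), it takes -wa, giving *amoswa*.
*tohiv*: final sound = /v/, a non-sibilant consonant → -u → *tohivu*.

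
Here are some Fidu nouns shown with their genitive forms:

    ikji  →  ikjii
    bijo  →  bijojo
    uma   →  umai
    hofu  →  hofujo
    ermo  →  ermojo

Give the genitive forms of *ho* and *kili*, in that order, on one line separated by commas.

Looking at the last vowel of each stem: -jo when the last vowel of the stem is a rounded vowel (*bijo*, *hofu*, *ermo*); -i when the last vowel of the stem is an unrounded vowel (*ikji*, *uma*).
*ho*: last vowel = /o/, a rounded vowel → -jo → *hojo*.
The last vowel of *kili* is /i/, which is an unrounded vowel, so the suffix is -i, giving *kilii*.

hojo, kilii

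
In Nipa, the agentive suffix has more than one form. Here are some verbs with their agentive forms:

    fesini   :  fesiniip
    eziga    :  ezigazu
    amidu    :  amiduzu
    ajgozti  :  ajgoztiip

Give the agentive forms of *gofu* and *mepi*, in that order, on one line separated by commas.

gofuzu, mepiip

The pattern is front/back vowel harmony: -ip when the last vowel of the stem is a front vowel (*fesini*, *ajgozti*); -zu when the last vowel of the stem is a back vowel (*eziga*, *amidu*).
The last vowel of *gofu* is /u/, which is a back vowel, so the suffix is -zu, giving *gofuzu*.
The last vowel of *mepi* is /i/, which is a front vowel, so the suffix is -ip, giving *mepiip*.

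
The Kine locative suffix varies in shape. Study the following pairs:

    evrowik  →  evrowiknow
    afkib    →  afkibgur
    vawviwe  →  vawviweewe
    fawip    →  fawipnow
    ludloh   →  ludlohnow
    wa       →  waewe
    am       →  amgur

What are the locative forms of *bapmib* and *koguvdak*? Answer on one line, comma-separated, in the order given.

Looking at the final sound of each stem: -now when the stem ends in a voiceless consonant (*evrowik*, *fawip*, *ludloh*); -gur when the stem ends in a voiced consonant (*afkib*, *am*); -ewe when the stem ends in a vowel (*vawviwe*, *wa*).
The final sound of *bapmib* is /b/, which is a voiced consonant, so the suffix is -gur, giving *bapmibgur*.
*koguvdak*: final sound = /k/, a voiceless consonant → -now → *koguvdaknow*.

bapmibgur, koguvdaknow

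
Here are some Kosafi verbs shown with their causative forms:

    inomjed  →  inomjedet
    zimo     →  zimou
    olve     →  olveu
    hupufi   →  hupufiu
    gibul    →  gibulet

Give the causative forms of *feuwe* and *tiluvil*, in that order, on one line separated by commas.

feuweu, tiluvilet

The pattern is consonant vs. vowel: -et when the stem ends in a consonant (*inomjed*, *gibul*); -u when the stem ends in a vowel (*zimo*, *olve*, *hupufi*).
Since the final sound of *feuwe* is /e/ (a vowel), it takes -u, giving *feuweu*.
*tiluvil*: final sound = /l/, a consonant → -et → *tiluvilet*.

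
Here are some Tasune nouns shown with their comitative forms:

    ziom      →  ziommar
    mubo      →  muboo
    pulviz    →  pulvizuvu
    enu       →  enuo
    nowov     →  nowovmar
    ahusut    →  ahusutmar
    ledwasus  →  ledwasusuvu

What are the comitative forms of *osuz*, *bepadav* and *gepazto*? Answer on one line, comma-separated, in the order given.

osuzuvu, bepadavmar, gepaztoo

Looking at the final sound of each stem: -uvu when the stem ends in a sibilant (*pulviz*, *ledwasus*); -mar when the stem ends in a non-sibilant consonant (*ziom*, *nowov*, *ahusut*); -o when the stem ends in a vowel (*mubo*, *enu*).
*osuz* — final sound /z/ (a sibilant) → -uvu → *osuzuvu*.
*bepadav* — final sound /v/ (a non-sibilant consonant) → -mar → *bepadavmar*.
*gepazto* — final sound /o/ (a vowel) → -o → *gepaztoo*.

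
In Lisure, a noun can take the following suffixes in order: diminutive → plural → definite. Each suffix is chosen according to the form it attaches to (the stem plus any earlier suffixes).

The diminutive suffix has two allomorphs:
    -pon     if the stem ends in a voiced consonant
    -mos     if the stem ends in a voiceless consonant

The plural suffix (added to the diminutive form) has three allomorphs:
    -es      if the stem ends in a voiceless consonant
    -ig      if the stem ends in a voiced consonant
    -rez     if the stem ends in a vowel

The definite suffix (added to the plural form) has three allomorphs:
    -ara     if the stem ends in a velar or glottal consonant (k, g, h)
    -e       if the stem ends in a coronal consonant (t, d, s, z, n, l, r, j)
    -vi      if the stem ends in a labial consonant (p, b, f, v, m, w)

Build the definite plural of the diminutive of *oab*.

*oab*: final consonant = /b/, voiced → -pon → *oabpon*.
Since the final sound of the diminutive form *oabpon* is /n/ (a voiced consonant), it takes -ig, giving *oabponig*.
The final consonant of the plural form *oabponig* is /g/, which is velar/glottal, so the definite suffix is -ara, giving *oabponigara*.

oabponigara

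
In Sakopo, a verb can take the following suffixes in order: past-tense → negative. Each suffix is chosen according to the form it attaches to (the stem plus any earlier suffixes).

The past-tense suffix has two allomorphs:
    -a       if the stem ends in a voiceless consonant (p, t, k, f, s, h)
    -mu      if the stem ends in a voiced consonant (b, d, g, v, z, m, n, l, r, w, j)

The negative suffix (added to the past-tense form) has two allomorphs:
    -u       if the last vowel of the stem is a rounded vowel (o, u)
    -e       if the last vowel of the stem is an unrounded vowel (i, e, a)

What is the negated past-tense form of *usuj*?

The final consonant of *usuj* is /j/, which is voiced, so the past-tense suffix is -mu, giving *usujmu*.
The past-tense form *usujmu* — last vowel /u/ (a rounded vowel) → -u → *usujmuu*.

usujmuu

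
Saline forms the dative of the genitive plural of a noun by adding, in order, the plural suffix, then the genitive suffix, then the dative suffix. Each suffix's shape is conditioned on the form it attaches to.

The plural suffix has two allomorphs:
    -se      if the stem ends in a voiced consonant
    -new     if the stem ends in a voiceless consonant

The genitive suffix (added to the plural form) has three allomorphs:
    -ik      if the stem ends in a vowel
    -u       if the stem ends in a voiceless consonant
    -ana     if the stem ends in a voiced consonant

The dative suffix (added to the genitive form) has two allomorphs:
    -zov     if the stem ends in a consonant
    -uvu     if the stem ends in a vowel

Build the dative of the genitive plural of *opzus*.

*opzus*: final consonant = /s/, voiceless → -new → *opzusnew*.
The plural form *opzusnew* — final sound /w/ (a voiced consonant) → -ana → *opzusnewana*.
The genitive form *opzusnewana*: final sound = /a/, a vowel → -uvu → *opzusnewanauvu*.

opzusnewanauvu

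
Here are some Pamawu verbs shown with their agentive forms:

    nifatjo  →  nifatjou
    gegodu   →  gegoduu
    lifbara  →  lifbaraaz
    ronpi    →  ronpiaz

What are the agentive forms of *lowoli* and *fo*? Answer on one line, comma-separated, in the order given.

lowoliaz, fou

The suffix is conditioned by the last vowel: -u when the last vowel of the stem is a rounded vowel (*nifatjo*, *gegodu*); -az when the last vowel of the stem is an unrounded vowel (*lifbara*, *ronpi*).
Since the last vowel of *lowoli* is /i/ (an unrounded vowel), it takes -az, giving *lowoliaz*.
*fo*: last vowel = /o/, a rounded vowel → -u → *fou*.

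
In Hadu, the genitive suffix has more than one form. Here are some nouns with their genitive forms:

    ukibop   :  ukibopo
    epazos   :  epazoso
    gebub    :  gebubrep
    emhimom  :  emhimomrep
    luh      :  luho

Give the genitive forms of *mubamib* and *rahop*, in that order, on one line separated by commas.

Looking at the final consonant of each stem: -o when the stem ends in a voiceless consonant (*ukibop*, *epazos*, *luh*); -rep when the stem ends in a voiced consonant (*gebub*, *emhimom*).
*mubamib*: final consonant = /b/, voiced → -rep → *mubamibrep*.
The final consonant of *rahop* is /p/, which is voiceless, so the suffix is -o, giving *rahopo*.

mubamibrep, rahopo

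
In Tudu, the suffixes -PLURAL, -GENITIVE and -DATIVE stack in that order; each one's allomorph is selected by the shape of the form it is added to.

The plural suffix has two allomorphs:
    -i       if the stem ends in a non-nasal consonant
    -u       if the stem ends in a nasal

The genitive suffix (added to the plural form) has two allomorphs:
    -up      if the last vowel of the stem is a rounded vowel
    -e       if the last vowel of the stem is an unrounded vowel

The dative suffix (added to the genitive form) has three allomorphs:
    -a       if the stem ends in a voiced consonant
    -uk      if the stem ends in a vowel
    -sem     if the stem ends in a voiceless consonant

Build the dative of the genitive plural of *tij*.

The final consonant of *tij* is /j/, which is non-nasal, so the plural suffix is -i, giving *tiji*.
The plural form *tiji*: last vowel = /i/, an unrounded vowel → -e → *tijie*.
The final sound of the genitive form *tijie* is /e/, which is a vowel, so the dative suffix is -uk, giving *tijieuk*.

tijieuk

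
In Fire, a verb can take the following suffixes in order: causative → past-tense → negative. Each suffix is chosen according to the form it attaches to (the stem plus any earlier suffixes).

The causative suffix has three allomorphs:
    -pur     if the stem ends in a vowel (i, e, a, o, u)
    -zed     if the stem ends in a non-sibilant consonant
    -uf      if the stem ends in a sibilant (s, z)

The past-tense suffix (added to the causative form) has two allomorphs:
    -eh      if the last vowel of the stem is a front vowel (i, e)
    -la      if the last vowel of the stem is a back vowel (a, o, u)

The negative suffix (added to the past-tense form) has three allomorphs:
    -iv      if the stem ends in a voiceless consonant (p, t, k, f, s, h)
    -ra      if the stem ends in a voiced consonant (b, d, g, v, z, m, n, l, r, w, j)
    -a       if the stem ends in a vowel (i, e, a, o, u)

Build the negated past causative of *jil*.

jilzedehiv

Since the final sound of *jil* is /l/ (a non-sibilant consonant), it takes -zed, giving *jilzed*.
The causative form *jilzed* — last vowel /e/ (a front vowel) → -eh → *jilzedeh*.
Since the final sound of the past-tense form *jilzedeh* is /h/ (a voiceless consonant), it takes -iv, giving *jilzedehiv*.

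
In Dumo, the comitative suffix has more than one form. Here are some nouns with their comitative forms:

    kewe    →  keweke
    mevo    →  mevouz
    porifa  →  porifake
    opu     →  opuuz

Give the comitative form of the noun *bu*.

buuz

The alternation tracks the last vowel of the stem — -uz when the last vowel of the stem is a rounded vowel (*mevo*, *opu*); -ke when the last vowel of the stem is an unrounded vowel (*kewe*, *porifa*).
The last vowel of *bu* is /u/, which is a rounded vowel, so the suffix is -uz, giving *buuz*.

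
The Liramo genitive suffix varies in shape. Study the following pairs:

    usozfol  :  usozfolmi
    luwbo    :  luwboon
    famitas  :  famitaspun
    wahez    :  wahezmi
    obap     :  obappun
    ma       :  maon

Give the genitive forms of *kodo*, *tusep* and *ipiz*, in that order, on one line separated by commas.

The suffix is conditioned by the final sound: -pun when the stem ends in a voiceless consonant (*famitas*, *obap*); -mi when the stem ends in a voiced consonant (*usozfol*, *wahez*); -on when the stem ends in a vowel (*luwbo*, *ma*).
Since the final sound of *kodo* is /o/ (a vowel), it takes -on, giving *kodoon*.
The final sound of *tusep* is /p/, which is a voiceless consonant, so the suffix is -pun, giving *tuseppun*.
The final sound of *ipiz* is /z/, which is a voiced consonant, so the suffix is -mi, giving *ipizmi*.

kodoon, tuseppun, ipizmi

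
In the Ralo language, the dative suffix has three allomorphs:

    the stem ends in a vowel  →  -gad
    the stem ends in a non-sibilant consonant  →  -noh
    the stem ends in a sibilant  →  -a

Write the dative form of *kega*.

*kega* — final sound /a/ (a vowel) → -gad → *kegagad*.

kegagad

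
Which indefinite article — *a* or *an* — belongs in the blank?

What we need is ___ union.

The indefinite article is chosen by the initial *sound* of the following word, not its spelling.
*union* begins with the sound /juː/ (u pronounced /juː/) — a consonant sound.
So the article is *a*: What we need is a union.

a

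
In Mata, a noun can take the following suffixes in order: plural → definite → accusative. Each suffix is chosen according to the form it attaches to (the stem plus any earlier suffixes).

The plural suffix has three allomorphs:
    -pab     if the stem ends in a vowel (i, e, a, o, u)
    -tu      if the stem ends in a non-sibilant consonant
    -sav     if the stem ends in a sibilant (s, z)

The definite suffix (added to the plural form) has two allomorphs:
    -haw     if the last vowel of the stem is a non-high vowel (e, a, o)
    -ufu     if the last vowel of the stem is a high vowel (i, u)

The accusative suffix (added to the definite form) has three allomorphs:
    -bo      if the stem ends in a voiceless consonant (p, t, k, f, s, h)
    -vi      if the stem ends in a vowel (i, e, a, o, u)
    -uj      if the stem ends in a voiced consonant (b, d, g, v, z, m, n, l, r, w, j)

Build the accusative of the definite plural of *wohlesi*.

*wohlesi* — final sound /i/ (a vowel) → -pab → *wohlesipab*.
The last vowel of the plural form *wohlesipab* is /a/, which is a non-high vowel, so the definite suffix is -haw, giving *wohlesipabhaw*.
The definite form *wohlesipabhaw*: final sound = /w/, a voiced consonant → -uj → *wohlesipabhawuj*.

wohlesipabhawuj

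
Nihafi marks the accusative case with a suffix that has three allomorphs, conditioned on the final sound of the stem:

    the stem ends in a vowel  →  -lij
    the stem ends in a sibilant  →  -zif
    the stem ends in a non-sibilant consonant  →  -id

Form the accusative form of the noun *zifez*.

zifezzif

The final sound of *zifez* is /z/, which is a sibilant, so the suffix is -zif, giving *zifezzif*.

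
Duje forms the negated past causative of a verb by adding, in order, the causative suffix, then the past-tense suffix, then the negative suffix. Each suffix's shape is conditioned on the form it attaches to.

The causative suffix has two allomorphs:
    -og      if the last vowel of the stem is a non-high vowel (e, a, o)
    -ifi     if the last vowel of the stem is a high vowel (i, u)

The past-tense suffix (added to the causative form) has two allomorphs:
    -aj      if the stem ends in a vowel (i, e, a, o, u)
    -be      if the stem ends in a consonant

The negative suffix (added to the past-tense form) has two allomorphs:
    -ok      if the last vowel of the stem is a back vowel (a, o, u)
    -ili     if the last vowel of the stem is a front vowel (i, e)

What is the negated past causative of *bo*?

boogbeili

Since the last vowel of *bo* is /o/ (a non-high vowel), it takes -og, giving *boog*.
Since the final sound of the causative form *boog* is /g/ (a consonant), it takes -be, giving *boogbe*.
The past-tense form *boogbe*: last vowel = /e/, a front vowel → -ili → *boogbeili*.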